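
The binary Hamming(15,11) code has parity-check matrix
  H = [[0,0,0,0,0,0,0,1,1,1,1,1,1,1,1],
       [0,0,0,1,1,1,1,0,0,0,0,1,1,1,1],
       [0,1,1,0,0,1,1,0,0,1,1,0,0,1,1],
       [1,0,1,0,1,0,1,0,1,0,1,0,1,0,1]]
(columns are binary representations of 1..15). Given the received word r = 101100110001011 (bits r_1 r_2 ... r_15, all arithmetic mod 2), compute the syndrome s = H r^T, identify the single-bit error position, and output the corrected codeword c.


s = (0, 1, 0, 0)^T, error position = 4, corrected codeword c = 101000110001011

Compute s = H r^T mod 2 one row at a time:
  s_1 = 1 + 0 + 0 + 0 + 1 + 0 + 1 + 1 = 4 ≡ 0 (mod 2).
  s_2 = 1 + 0 + 0 + 1 + 1 + 0 + 1 + 1 = 5 ≡ 1 (mod 2).
  s_3 = 0 + 1 + 0 + 1 + 0 + 0 + 1 + 1 = 4 ≡ 0 (mod 2).
  s_4 = 1 + 1 + 0 + 1 + 0 + 0 + 0 + 1 = 4 ≡ 0 (mod 2).
s = (0, 1, 0, 0)^T — this equals column 4 of H (binary 0100), so error is at position 4.
Correct: flip bit 4 of r = 101100110001011 to get c = 101000110001011.


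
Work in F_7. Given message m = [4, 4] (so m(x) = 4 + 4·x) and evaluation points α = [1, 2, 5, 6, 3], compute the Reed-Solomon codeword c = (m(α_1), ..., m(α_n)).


c = [1, 5, 3, 0, 2]

Message polynomial: m(x) = 4 + 4·x (mod 7).
For each evaluation point α_i, compute m(α_i) mod 7:
  α_1 = 1: Horner steps 4 → 1, so m(1) = 1.
  α_2 = 2: Horner steps 4 → 5, so m(2) = 5.
  α_3 = 5: Horner steps 4 → 3, so m(5) = 3.
  α_4 = 6: Horner steps 4 → 0, so m(6) = 0.
  α_5 = 3: Horner steps 4 → 2, so m(3) = 2.
Codeword c = [1, 5, 3, 0, 2] ∈ F_7^5.


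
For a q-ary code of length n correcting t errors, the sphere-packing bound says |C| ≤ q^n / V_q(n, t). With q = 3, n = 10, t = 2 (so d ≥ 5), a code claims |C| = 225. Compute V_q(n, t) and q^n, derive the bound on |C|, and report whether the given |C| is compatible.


V_q(n, t) = 201, q^n = 59049, Hamming bound = 293, |C| = 225 ≤ bound (satisfied).

Step 1: Compute V_q(n, t) = Σ_{j=0}^2 C(n, j) (q−1)^j.
  j = 0: C(10,0)·(2)^0 = 1·1 = 1.
  j = 1: C(10,1)·(2)^1 = 10·2 = 20.
  j = 2: C(10,2)·(2)^2 = 45·4 = 180.
  V_q(n, t) = 1 + 20 + 180 = 201.
Step 2: q^n = 3^10 = 59049.
Step 3: Hamming bound ⌊q^n / V_q(n,t)⌋ = ⌊59049/201⌋ = 293.
Step 4: Compare |C| = 225 to 293: satisfied.
The claimed |C| lies below the Hamming bound.


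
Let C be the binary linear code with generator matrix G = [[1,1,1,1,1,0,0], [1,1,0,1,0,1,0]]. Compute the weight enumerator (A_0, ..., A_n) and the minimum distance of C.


Weight distribution: A_0 = 1, A_3 = 1, A_4 = 1, A_5 = 1. Minimum distance d = 3.

Enumerate all 2^2 = 4 messages m ∈ F_2^2.
For each, compute codeword c = mG in F_2^7, then tally its weight.
  m = 00 → c = 0000000, weight = 0.
  m = 10 → c = 1111100, weight = 5.
  m = 01 → c = 1101010, weight = 4.
  m = 11 → c = 0010110, weight = 3.
Tally weights:
  weight 0: 1 codewords.
  weight 3: 1 codewords.
  weight 4: 1 codewords.
  weight 5: 1 codewords.
Minimum distance d = smallest w > 0 with A_w > 0 = 3.
Sanity: Σ A_w = 4 = 2^2 = 4 ✓.


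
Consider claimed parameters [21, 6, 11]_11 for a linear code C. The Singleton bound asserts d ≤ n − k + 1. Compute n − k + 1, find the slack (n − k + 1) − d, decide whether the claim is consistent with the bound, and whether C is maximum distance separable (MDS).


Singleton RHS = n − k + 1 = 16, slack = 5, bound satisfied, not MDS.

Singleton bound: d ≤ n − k + 1.
Here n = 21, k = 6, so n − k + 1 = 16.
Given d = 11, check d ≤ 16: YES.
Slack = (n − k + 1) − d = 5.
The code is NOT MDS (slack = 5 > 0).
Description: the claimed parameters are [21, 6, 11]_11; such a code would be non-MDS.


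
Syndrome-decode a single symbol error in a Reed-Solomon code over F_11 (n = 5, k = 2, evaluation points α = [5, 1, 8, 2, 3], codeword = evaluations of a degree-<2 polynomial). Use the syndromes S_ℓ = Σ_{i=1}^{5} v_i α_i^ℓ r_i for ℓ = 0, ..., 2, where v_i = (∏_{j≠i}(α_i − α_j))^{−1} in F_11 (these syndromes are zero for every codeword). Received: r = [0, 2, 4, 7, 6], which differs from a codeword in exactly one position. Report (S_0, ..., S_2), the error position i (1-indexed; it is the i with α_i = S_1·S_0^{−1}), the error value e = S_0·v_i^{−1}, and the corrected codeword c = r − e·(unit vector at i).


S = (3, 9, 5), error at position 5, error magnitude e = 5, c = [0, 2, 4, 7, 1].

Step 1: column multipliers v_i = (∏_{j≠i}(α_i − α_j))^{−1} mod 11.
  i = 1 (α = 5): (5−1)(5−8)(5−2)(5−3) = 4·(−3)·3·2 = −72 ≡ 5, so v_1 = 5^{−1} = 9 (mod 11).
  i = 2 (α = 1): (1−5)(1−8)(1−2)(1−3) = (−4)·(−7)·(−1)·(−2) = 56 ≡ 1, so v_2 = 1^{−1} = 1 (mod 11).
  i = 3 (α = 8): (8−5)(8−1)(8−2)(8−3) = 3·7·6·5 = 630 ≡ 3, so v_3 = 3^{−1} = 4 (mod 11).
  i = 4 (α = 2): (2−5)(2−1)(2−8)(2−3) = (−3)·1·(−6)·(−1) = −18 ≡ 4, so v_4 = 4^{−1} = 3 (mod 11).
  i = 5 (α = 3): (3−5)(3−1)(3−8)(3−2) = (−2)·2·(−5)·1 = 20 ≡ 9, so v_5 = 9^{−1} = 5 (mod 11).
  v = [9, 1, 4, 3, 5].
Step 2: syndromes of r = [0, 2, 4, 7, 6] (all sums mod 11).
  S_0 = Σ v_i r_i = 9·0 + 1·2 + 4·4 + 3·7 + 5·6 = 69 ≡ 3.
  S_1 = Σ v_i α_i r_i = 9·5·0 + 1·1·2 + 4·8·4 + 3·2·7 + 5·3·6 = 262 ≡ 9.
  α_i^2 mod 11 = [3, 1, 9, 4, 9].
  S_2 = Σ v_i α_i^2 r_i = 9·3·0 + 1·1·2 + 4·9·4 + 3·4·7 + 5·9·6 = 500 ≡ 5.
  S = (3, 9, 5) ≠ 0, so r is not a codeword (an error is present).
Step 3: locate the error. For a single error e at position i, S_ℓ = v_i·e·α_i^ℓ, so α_err = S_1/S_0.
  S_0^{−1} = 3^{−1} = 4 (mod 11), so α_err = 9·4 = 36 ≡ 3 = α_5. Error position i = 5.
  Consistency check: S_2/S_1 = 5·5 = 25 ≡ 3 = α_err ✓ (single-error assumption holds).
Step 4: error magnitude e = S_0/v_5 = S_0·∏_{j≠5}(α_5 − α_j) = 3·9 = 27 ≡ 5 (mod 11).
Step 5: correct position 5: c_5 = r_5 − e = 6 − 5 ≡ 1 (mod 11). Hence c = [0, 2, 4, 7, 1].
  Check: interpolating c through the α_i gives m(x) = 8 + 5·x (degree < 2) with m(α_i) = c_i for every i, so c is indeed a codeword.


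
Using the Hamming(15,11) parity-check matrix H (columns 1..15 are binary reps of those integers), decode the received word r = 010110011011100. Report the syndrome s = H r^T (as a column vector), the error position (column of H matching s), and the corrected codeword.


s = (1, 0, 0, 0)^T, error position = 8, corrected codeword c = 010110001011100

Compute s = H r^T mod 2 one row at a time:
  s_1 = 1 + 1 + 0 + 1 + 1 + 1 + 0 + 0 = 5 ≡ 1 (mod 2).
  s_2 = 1 + 1 + 0 + 0 + 1 + 1 + 0 + 0 = 4 ≡ 0 (mod 2).
  s_3 = 1 + 0 + 0 + 0 + 0 + 1 + 0 + 0 = 2 ≡ 0 (mod 2).
  s_4 = 0 + 0 + 1 + 0 + 1 + 1 + 1 + 0 = 4 ≡ 0 (mod 2).
s = (1, 0, 0, 0)^T — this equals column 8 of H (binary 1000), so error is at position 8.
Correct: flip bit 8 of r = 010110011011100 to get c = 010110001011100.


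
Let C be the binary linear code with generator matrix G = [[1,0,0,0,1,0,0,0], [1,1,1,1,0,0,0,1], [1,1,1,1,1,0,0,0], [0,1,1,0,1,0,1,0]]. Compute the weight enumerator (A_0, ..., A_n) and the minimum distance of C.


Weight distribution: A_0 = 1, A_2 = 3, A_3 = 4, A_4 = 3, A_5 = 4, A_6 = 1. Minimum distance d = 2.

Enumerate all 2^4 = 16 messages m ∈ F_2^4.
For each, compute codeword c = mG in F_2^8, then tally its weight.
  m = 0000 → c = 00000000, weight = 0.
  m = 1000 → c = 10001000, weight = 2.
  m = 0100 → c = 11110001, weight = 5.
  m = 1100 → c = 01111001, weight = 5.
  m = 0010 → c = 11111000, weight = 5.
  m = 1010 → c = 01110000, weight = 3.
  m = 0110 → c = 00001001, weight = 2.
  m = 1110 → c = 10000001, weight = 2.
  m = 0001 → c = 01101010, weight = 4.
  m = 1001 → c = 11100010, weight = 4.
  m = 0101 → c = 10011011, weight = 5.
  m = 1101 → c = 00010011, weight = 3.
  m = 0011 → c = 10010010, weight = 3.
  m = 1011 → c = 00011010, weight = 3.
  m = 0111 → c = 01100011, weight = 4.
  m = 1111 → c = 11101011, weight = 6.
Tally weights:
  weight 0: 1 codewords.
  weight 2: 3 codewords.
  weight 3: 4 codewords.
  weight 4: 3 codewords.
  weight 5: 4 codewords.
  weight 6: 1 codewords.
Minimum distance d = smallest w > 0 with A_w > 0 = 2.
Sanity: Σ A_w = 16 = 2^4 = 16 ✓.


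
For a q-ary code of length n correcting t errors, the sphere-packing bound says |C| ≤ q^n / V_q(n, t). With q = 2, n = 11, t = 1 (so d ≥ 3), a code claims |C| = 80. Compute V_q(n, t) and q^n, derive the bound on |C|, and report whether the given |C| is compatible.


V_q(n, t) = 12, q^n = 2048, Hamming bound = 170, |C| = 80 ≤ bound (satisfied).

Step 1: Compute V_q(n, t) = Σ_{j=0}^1 C(n, j) (q−1)^j.
  j = 0: C(11,0)·(1)^0 = 1·1 = 1.
  j = 1: C(11,1)·(1)^1 = 11·1 = 11.
  V_q(n, t) = 1 + 11 = 12.
Step 2: q^n = 2^11 = 2048.
Step 3: Hamming bound ⌊q^n / V_q(n,t)⌋ = ⌊2048/12⌋ = 170.
Step 4: Compare |C| = 80 to 170: satisfied.
The claimed |C| lies below the Hamming bound.


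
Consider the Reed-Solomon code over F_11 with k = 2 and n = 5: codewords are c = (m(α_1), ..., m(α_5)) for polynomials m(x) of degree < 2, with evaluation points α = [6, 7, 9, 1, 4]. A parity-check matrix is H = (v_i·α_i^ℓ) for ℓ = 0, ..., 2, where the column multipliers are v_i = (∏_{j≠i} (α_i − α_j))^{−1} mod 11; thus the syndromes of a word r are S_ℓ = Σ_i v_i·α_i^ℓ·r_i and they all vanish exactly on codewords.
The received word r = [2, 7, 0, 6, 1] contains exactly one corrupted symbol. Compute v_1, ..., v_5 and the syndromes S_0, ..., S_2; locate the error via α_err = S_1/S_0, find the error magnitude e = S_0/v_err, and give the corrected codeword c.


S = (1, 6, 3), error at position 1, error magnitude e = 8, c = [5, 7, 0, 6, 1].

Step 1: column multipliers v_i = (∏_{j≠i}(α_i − α_j))^{−1} mod 11.
  i = 1 (α = 6): (6−7)(6−9)(6−1)(6−4) = (−1)·(−3)·5·2 = 30 ≡ 8, so v_1 = 8^{−1} = 7 (mod 11).
  i = 2 (α = 7): (7−6)(7−9)(7−1)(7−4) = 1·(−2)·6·3 = −36 ≡ 8, so v_2 = 8^{−1} = 7 (mod 11).
  i = 3 (α = 9): (9−6)(9−7)(9−1)(9−4) = 3·2·8·5 = 240 ≡ 9, so v_3 = 9^{−1} = 5 (mod 11).
  i = 4 (α = 1): (1−6)(1−7)(1−9)(1−4) = (−5)·(−6)·(−8)·(−3) = 720 ≡ 5, so v_4 = 5^{−1} = 9 (mod 11).
  i = 5 (α = 4): (4−6)(4−7)(4−9)(4−1) = (−2)·(−3)·(−5)·3 = −90 ≡ 9, so v_5 = 9^{−1} = 5 (mod 11).
  v = [7, 7, 5, 9, 5].
Step 2: syndromes of r = [2, 7, 0, 6, 1] (all sums mod 11).
  S_0 = Σ v_i r_i = 7·2 + 7·7 + 5·0 + 9·6 + 5·1 = 122 ≡ 1.
  S_1 = Σ v_i α_i r_i = 7·6·2 + 7·7·7 + 5·9·0 + 9·1·6 + 5·4·1 = 501 ≡ 6.
  α_i^2 mod 11 = [3, 5, 4, 1, 5].
  S_2 = Σ v_i α_i^2 r_i = 7·3·2 + 7·5·7 + 5·4·0 + 9·1·6 + 5·5·1 = 366 ≡ 3.
  S = (1, 6, 3) ≠ 0, so r is not a codeword (an error is present).
Step 3: locate the error. For a single error e at position i, S_ℓ = v_i·e·α_i^ℓ, so α_err = S_1/S_0.
  S_0^{−1} = 1^{−1} = 1 (mod 11), so α_err = 6·1 = 6 ≡ 6 = α_1. Error position i = 1.
  Consistency check: S_2/S_1 = 3·2 = 6 ≡ 6 = α_err ✓ (single-error assumption holds).
Step 4: error magnitude e = S_0/v_1 = S_0·∏_{j≠1}(α_1 − α_j) = 1·8 = 8 ≡ 8 (mod 11).
Step 5: correct position 1: c_1 = r_1 − e = 2 − 8 ≡ 5 (mod 11). Hence c = [5, 7, 0, 6, 1].
  Check: interpolating c through the α_i gives m(x) = 4 + 2·x (degree < 2) with m(α_i) = c_i for every i, so c is indeed a codeword.


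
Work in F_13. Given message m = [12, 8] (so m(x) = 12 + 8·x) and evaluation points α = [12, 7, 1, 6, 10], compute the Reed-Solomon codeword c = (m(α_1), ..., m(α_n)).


c = [4, 3, 7, 8, 1]

Message polynomial: m(x) = 12 + 8·x (mod 13).
For each evaluation point α_i, compute m(α_i) mod 13:
  α_1 = 12: Horner steps 8 → 4, so m(12) = 4.
  α_2 = 7: Horner steps 8 → 3, so m(7) = 3.
  α_3 = 1: Horner steps 8 → 7, so m(1) = 7.
  α_4 = 6: Horner steps 8 → 8, so m(6) = 8.
  α_5 = 10: Horner steps 8 → 1, so m(10) = 1.
Codeword c = [4, 3, 7, 8, 1] ∈ F_13^5.


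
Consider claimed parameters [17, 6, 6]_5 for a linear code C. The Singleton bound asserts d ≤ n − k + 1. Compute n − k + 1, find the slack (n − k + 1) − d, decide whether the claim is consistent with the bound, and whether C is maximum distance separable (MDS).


Singleton RHS = n − k + 1 = 12, slack = 6, bound satisfied, not MDS.

Singleton bound: d ≤ n − k + 1.
Here n = 17, k = 6, so n − k + 1 = 12.
Given d = 6, check d ≤ 12: YES.
Slack = (n − k + 1) − d = 6.
The code is NOT MDS (slack = 6 > 0).
Description: the claimed parameters are [17, 6, 6]_5; such a code would be non-MDS.


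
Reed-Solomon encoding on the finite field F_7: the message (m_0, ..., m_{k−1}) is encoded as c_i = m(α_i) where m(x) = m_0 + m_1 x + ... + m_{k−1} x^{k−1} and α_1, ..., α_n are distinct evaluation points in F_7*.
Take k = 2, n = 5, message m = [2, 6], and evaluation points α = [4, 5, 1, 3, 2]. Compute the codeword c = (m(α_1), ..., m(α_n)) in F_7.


c = [5, 4, 1, 6, 0]

Message polynomial: m(x) = 2 + 6·x (mod 7).
For each evaluation point α_i, compute m(α_i) mod 7:
  α_1 = 4: Horner steps 6 → 5, so m(4) = 5.
  α_2 = 5: Horner steps 6 → 4, so m(5) = 4.
  α_3 = 1: Horner steps 6 → 1, so m(1) = 1.
  α_4 = 3: Horner steps 6 → 6, so m(3) = 6.
  α_5 = 2: Horner steps 6 → 0, so m(2) = 0.
Codeword c = [5, 4, 1, 6, 0] ∈ F_7^5.


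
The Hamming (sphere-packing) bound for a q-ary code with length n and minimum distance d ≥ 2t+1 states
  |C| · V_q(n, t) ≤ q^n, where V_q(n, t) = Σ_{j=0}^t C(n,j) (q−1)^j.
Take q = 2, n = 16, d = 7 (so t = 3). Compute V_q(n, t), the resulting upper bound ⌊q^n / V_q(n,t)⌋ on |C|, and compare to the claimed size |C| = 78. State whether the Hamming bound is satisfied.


V_q(n, t) = 697, q^n = 65536, Hamming bound = 94, |C| = 78 ≤ bound (satisfied).

Step 1: Compute V_q(n, t) = Σ_{j=0}^3 C(n, j) (q−1)^j.
  j = 0: C(16,0)·(1)^0 = 1·1 = 1.
  j = 1: C(16,1)·(1)^1 = 16·1 = 16.
  j = 2: C(16,2)·(1)^2 = 120·1 = 120.
  j = 3: C(16,3)·(1)^3 = 560·1 = 560.
  V_q(n, t) = 1 + 16 + 120 + 560 = 697.
Step 2: q^n = 2^16 = 65536.
Step 3: Hamming bound ⌊q^n / V_q(n,t)⌋ = ⌊65536/697⌋ = 94.
Step 4: Compare |C| = 78 to 94: satisfied.
The claimed |C| lies below the Hamming bound.


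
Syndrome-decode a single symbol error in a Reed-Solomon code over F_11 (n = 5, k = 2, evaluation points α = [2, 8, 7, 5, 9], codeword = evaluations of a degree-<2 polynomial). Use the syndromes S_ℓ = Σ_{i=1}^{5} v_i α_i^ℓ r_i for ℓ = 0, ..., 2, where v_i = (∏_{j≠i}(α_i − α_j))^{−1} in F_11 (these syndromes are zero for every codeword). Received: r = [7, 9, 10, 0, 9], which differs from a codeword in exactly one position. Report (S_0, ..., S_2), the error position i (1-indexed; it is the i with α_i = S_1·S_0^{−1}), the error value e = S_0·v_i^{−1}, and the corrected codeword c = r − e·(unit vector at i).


S = (4, 10, 3), error at position 2, error magnitude e = 5, c = [7, 4, 10, 0, 9].

Step 1: column multipliers v_i = (∏_{j≠i}(α_i − α_j))^{−1} mod 11.
  i = 1 (α = 2): (2−8)(2−7)(2−5)(2−9) = (−6)·(−5)·(−3)·(−7) = 630 ≡ 3, so v_1 = 3^{−1} = 4 (mod 11).
  i = 2 (α = 8): (8−2)(8−7)(8−5)(8−9) = 6·1·3·(−1) = −18 ≡ 4, so v_2 = 4^{−1} = 3 (mod 11).
  i = 3 (α = 7): (7−2)(7−8)(7−5)(7−9) = 5·(−1)·2·(−2) = 20 ≡ 9, so v_3 = 9^{−1} = 5 (mod 11).
  i = 4 (α = 5): (5−2)(5−8)(5−7)(5−9) = 3·(−3)·(−2)·(−4) = −72 ≡ 5, so v_4 = 5^{−1} = 9 (mod 11).
  i = 5 (α = 9): (9−2)(9−8)(9−7)(9−5) = 7·1·2·4 = 56 ≡ 1, so v_5 = 1^{−1} = 1 (mod 11).
  v = [4, 3, 5, 9, 1].
Step 2: syndromes of r = [7, 9, 10, 0, 9] (all sums mod 11).
  S_0 = Σ v_i r_i = 4·7 + 3·9 + 5·10 + 9·0 + 1·9 = 114 ≡ 4.
  S_1 = Σ v_i α_i r_i = 4·2·7 + 3·8·9 + 5·7·10 + 9·5·0 + 1·9·9 = 703 ≡ 10.
  α_i^2 mod 11 = [4, 9, 5, 3, 4].
  S_2 = Σ v_i α_i^2 r_i = 4·4·7 + 3·9·9 + 5·5·10 + 9·3·0 + 1·4·9 = 641 ≡ 3.
  S = (4, 10, 3) ≠ 0, so r is not a codeword (an error is present).
Step 3: locate the error. For a single error e at position i, S_ℓ = v_i·e·α_i^ℓ, so α_err = S_1/S_0.
  S_0^{−1} = 4^{−1} = 3 (mod 11), so α_err = 10·3 = 30 ≡ 8 = α_2. Error position i = 2.
  Consistency check: S_2/S_1 = 3·10 = 30 ≡ 8 = α_err ✓ (single-error assumption holds).
Step 4: error magnitude e = S_0/v_2 = S_0·∏_{j≠2}(α_2 − α_j) = 4·4 = 16 ≡ 5 (mod 11).
Step 5: correct position 2: c_2 = r_2 − e = 9 − 5 ≡ 4 (mod 11). Hence c = [7, 4, 10, 0, 9].
  Check: interpolating c through the α_i gives m(x) = 8 + 5·x (degree < 2) with m(α_i) = c_i for every i, so c is indeed a codeword.


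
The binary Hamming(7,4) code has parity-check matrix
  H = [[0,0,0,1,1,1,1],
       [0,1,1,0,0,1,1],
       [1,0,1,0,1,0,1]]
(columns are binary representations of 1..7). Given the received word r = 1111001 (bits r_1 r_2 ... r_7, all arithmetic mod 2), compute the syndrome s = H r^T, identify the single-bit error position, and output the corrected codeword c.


s = (0, 1, 1)^T, error position = 3, corrected codeword c = 1101001

Compute s = H r^T mod 2 one row at a time:
  s_1 = 1 + 0 + 0 + 1 = 2 ≡ 0 (mod 2).
  s_2 = 1 + 1 + 0 + 1 = 3 ≡ 1 (mod 2).
  s_3 = 1 + 1 + 0 + 1 = 3 ≡ 1 (mod 2).
s = (0, 1, 1)^T — this equals column 3 of H (binary 011), so error is at position 3.
Correct: flip bit 3 of r = 1111001 to get c = 1101001.


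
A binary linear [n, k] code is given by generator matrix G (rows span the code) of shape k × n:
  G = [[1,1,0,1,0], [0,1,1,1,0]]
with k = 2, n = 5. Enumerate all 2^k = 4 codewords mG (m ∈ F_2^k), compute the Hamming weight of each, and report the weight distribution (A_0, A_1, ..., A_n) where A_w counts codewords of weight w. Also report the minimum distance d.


Weight distribution: A_0 = 1, A_2 = 1, A_3 = 2. Minimum distance d = 2.

Enumerate all 2^2 = 4 messages m ∈ F_2^2.
For each, compute codeword c = mG in F_2^5, then tally its weight.
  m = 00 → c = 00000, weight = 0.
  m = 10 → c = 11010, weight = 3.
  m = 01 → c = 01110, weight = 3.
  m = 11 → c = 10100, weight = 2.
Tally weights:
  weight 0: 1 codewords.
  weight 2: 1 codewords.
  weight 3: 2 codewords.
Minimum distance d = smallest w > 0 with A_w > 0 = 2.
Sanity: Σ A_w = 4 = 2^2 = 4 ✓.


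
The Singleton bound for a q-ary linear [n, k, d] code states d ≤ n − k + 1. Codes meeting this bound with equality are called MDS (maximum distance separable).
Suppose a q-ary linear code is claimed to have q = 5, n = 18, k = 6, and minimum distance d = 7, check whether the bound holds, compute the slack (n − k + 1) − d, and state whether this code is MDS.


Singleton RHS = n − k + 1 = 13, slack = 6, bound satisfied, not MDS.

Singleton bound: d ≤ n − k + 1.
Here n = 18, k = 6, so n − k + 1 = 13.
Given d = 7, check d ≤ 13: YES.
Slack = (n − k + 1) − d = 6.
The code is NOT MDS (slack = 6 > 0).
Description: the claimed parameters are [18, 6, 7]_5; such a code would be non-MDS.


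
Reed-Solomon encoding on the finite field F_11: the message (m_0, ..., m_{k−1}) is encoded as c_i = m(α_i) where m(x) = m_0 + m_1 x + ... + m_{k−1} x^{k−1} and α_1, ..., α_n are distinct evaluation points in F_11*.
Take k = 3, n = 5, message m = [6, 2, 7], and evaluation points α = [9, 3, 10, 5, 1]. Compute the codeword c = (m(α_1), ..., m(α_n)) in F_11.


c = [8, 9, 0, 4, 4]

Message polynomial: m(x) = 6 + 2·x + 7·x^2 (mod 11).
For each evaluation point α_i, compute m(α_i) mod 11:
  α_1 = 9: Horner steps 7 → 10 → 8, so m(9) = 8.
  α_2 = 3: Horner steps 7 → 1 → 9, so m(3) = 9.
  α_3 = 10: Horner steps 7 → 6 → 0, so m(10) = 0.
  α_4 = 5: Horner steps 7 → 4 → 4, so m(5) = 4.
  α_5 = 1: Horner steps 7 → 9 → 4, so m(1) = 4.
Codeword c = [8, 9, 0, 4, 4] ∈ F_11^5.


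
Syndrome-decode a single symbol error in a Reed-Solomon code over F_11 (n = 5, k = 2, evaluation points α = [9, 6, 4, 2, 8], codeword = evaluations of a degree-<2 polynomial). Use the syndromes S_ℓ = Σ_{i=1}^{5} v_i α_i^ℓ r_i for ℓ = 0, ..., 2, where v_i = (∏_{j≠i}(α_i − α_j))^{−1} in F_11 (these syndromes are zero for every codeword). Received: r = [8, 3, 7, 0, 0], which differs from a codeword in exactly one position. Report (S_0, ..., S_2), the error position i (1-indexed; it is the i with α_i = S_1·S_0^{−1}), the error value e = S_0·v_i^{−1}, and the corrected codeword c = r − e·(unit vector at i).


S = (8, 9, 6), error at position 5, error magnitude e = 1, c = [8, 3, 7, 0, 10].

Step 1: column multipliers v_i = (∏_{j≠i}(α_i − α_j))^{−1} mod 11.
  i = 1 (α = 9): (9−6)(9−4)(9−2)(9−8) = 3·5·7·1 = 105 ≡ 6, so v_1 = 6^{−1} = 2 (mod 11).
  i = 2 (α = 6): (6−9)(6−4)(6−2)(6−8) = (−3)·2·4·(−2) = 48 ≡ 4, so v_2 = 4^{−1} = 3 (mod 11).
  i = 3 (α = 4): (4−9)(4−6)(4−2)(4−8) = (−5)·(−2)·2·(−4) = −80 ≡ 8, so v_3 = 8^{−1} = 7 (mod 11).
  i = 4 (α = 2): (2−9)(2−6)(2−4)(2−8) = (−7)·(−4)·(−2)·(−6) = 336 ≡ 6, so v_4 = 6^{−1} = 2 (mod 11).
  i = 5 (α = 8): (8−9)(8−6)(8−4)(8−2) = (−1)·2·4·6 = −48 ≡ 7, so v_5 = 7^{−1} = 8 (mod 11).
  v = [2, 3, 7, 2, 8].
Step 2: syndromes of r = [8, 3, 7, 0, 0] (all sums mod 11).
  S_0 = Σ v_i r_i = 2·8 + 3·3 + 7·7 + 2·0 + 8·0 = 74 ≡ 8.
  S_1 = Σ v_i α_i r_i = 2·9·8 + 3·6·3 + 7·4·7 + 2·2·0 + 8·8·0 = 394 ≡ 9.
  α_i^2 mod 11 = [4, 3, 5, 4, 9].
  S_2 = Σ v_i α_i^2 r_i = 2·4·8 + 3·3·3 + 7·5·7 + 2·4·0 + 8·9·0 = 336 ≡ 6.
  S = (8, 9, 6) ≠ 0, so r is not a codeword (an error is present).
Step 3: locate the error. For a single error e at position i, S_ℓ = v_i·e·α_i^ℓ, so α_err = S_1/S_0.
  S_0^{−1} = 8^{−1} = 7 (mod 11), so α_err = 9·7 = 63 ≡ 8 = α_5. Error position i = 5.
  Consistency check: S_2/S_1 = 6·5 = 30 ≡ 8 = α_err ✓ (single-error assumption holds).
Step 4: error magnitude e = S_0/v_5 = S_0·∏_{j≠5}(α_5 − α_j) = 8·7 = 56 ≡ 1 (mod 11).
Step 5: correct position 5: c_5 = r_5 − e = 0 − 1 ≡ 10 (mod 11). Hence c = [8, 3, 7, 0, 10].
  Check: interpolating c through the α_i gives m(x) = 4 + 9·x (degree < 2) with m(α_i) = c_i for every i, so c is indeed a codeword.


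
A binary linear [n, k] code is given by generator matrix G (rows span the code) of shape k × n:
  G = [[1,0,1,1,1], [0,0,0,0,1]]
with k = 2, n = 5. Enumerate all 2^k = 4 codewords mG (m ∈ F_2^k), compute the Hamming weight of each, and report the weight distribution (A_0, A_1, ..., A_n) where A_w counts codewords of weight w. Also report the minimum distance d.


Weight distribution: A_0 = 1, A_1 = 1, A_3 = 1, A_4 = 1. Minimum distance d = 1.

Enumerate all 2^2 = 4 messages m ∈ F_2^2.
For each, compute codeword c = mG in F_2^5, then tally its weight.
  m = 00 → c = 00000, weight = 0.
  m = 10 → c = 10111, weight = 4.
  m = 01 → c = 00001, weight = 1.
  m = 11 → c = 10110, weight = 3.
Tally weights:
  weight 0: 1 codewords.
  weight 1: 1 codewords.
  weight 3: 1 codewords.
  weight 4: 1 codewords.
Minimum distance d = smallest w > 0 with A_w > 0 = 1.
Sanity: Σ A_w = 4 = 2^2 = 4 ✓.


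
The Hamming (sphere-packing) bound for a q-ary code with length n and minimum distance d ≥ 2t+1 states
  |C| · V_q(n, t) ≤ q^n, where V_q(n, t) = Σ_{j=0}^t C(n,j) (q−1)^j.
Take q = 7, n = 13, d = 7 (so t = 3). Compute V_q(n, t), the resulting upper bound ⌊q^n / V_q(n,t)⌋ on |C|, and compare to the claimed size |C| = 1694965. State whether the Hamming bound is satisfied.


V_q(n, t) = 64663, q^n = 96889010407, Hamming bound = 1498368, |C| = 1694965 > bound (violated).

Step 1: Compute V_q(n, t) = Σ_{j=0}^3 C(n, j) (q−1)^j.
  j = 0: C(13,0)·(6)^0 = 1·1 = 1.
  j = 1: C(13,1)·(6)^1 = 13·6 = 78.
  j = 2: C(13,2)·(6)^2 = 78·36 = 2808.
  j = 3: C(13,3)·(6)^3 = 286·216 = 61776.
  V_q(n, t) = 1 + 78 + 2808 + 61776 = 64663.
Step 2: q^n = 7^13 = 96889010407.
Step 3: Hamming bound ⌊q^n / V_q(n,t)⌋ = ⌊96889010407/64663⌋ = 1498368.
Step 4: Compare |C| = 1694965 to 1498368: violated.
The claimed |C| lies above the Hamming bound, so no 7-ary code of length 13 with d ≥ 7 can have 1694965 codewords.


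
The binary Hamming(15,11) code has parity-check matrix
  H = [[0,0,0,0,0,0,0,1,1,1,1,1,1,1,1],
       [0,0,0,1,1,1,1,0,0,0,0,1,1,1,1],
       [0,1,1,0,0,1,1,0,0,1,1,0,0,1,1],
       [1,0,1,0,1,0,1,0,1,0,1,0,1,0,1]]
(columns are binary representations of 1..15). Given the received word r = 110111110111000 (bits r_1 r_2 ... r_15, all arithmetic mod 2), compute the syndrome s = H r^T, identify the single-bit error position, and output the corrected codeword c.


s = (0, 1, 1, 0)^T, error position = 6, corrected codeword c = 110110110111000

Compute s = H r^T mod 2 one row at a time:
  s_1 = 1 + 0 + 1 + 1 + 1 + 0 + 0 + 0 = 4 ≡ 0 (mod 2).
  s_2 = 1 + 1 + 1 + 1 + 1 + 0 + 0 + 0 = 5 ≡ 1 (mod 2).
  s_3 = 1 + 0 + 1 + 1 + 1 + 1 + 0 + 0 = 5 ≡ 1 (mod 2).
  s_4 = 1 + 0 + 1 + 1 + 0 + 1 + 0 + 0 = 4 ≡ 0 (mod 2).
s = (0, 1, 1, 0)^T — this equals column 6 of H (binary 0110), so error is at position 6.
Correct: flip bit 6 of r = 110111110111000 to get c = 110110110111000.


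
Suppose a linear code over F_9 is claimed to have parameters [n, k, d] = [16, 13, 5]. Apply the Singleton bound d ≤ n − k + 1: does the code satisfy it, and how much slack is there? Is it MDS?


Singleton RHS = n − k + 1 = 4, slack = -1, bound violated (no such code; not MDS).

Singleton bound: d ≤ n − k + 1.
Here n = 16, k = 13, so n − k + 1 = 4.
Given d = 5, check d ≤ 4: NO.
Slack = (n − k + 1) − d = -1.
The slack is negative: d = 5 exceeds n − k + 1 = 4 by 1, so the Singleton bound is violated and no linear [16, 13, 5]_9 code can exist. In particular it is not MDS (MDS requires d = n − k + 1 exactly).
Description: the claimed parameters are [16, 13, 5]_9; such a code would be impossible (violates the Singleton bound).


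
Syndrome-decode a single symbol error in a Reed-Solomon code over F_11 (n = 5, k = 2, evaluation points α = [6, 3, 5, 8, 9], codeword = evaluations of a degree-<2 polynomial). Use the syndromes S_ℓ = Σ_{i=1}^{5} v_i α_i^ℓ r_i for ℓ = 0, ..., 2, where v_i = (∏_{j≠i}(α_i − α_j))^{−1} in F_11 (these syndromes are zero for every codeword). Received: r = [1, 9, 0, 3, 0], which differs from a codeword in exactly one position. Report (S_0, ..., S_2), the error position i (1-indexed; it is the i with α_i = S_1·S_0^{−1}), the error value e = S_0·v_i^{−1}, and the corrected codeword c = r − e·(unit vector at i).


S = (3, 5, 1), error at position 5, error magnitude e = 7, c = [1, 9, 0, 3, 4].

Step 1: column multipliers v_i = (∏_{j≠i}(α_i − α_j))^{−1} mod 11.
  i = 1 (α = 6): (6−3)(6−5)(6−8)(6−9) = 3·1·(−2)·(−3) = 18 ≡ 7, so v_1 = 7^{−1} = 8 (mod 11).
  i = 2 (α = 3): (3−6)(3−5)(3−8)(3−9) = (−3)·(−2)·(−5)·(−6) = 180 ≡ 4, so v_2 = 4^{−1} = 3 (mod 11).
  i = 3 (α = 5): (5−6)(5−3)(5−8)(5−9) = (−1)·2·(−3)·(−4) = −24 ≡ 9, so v_3 = 9^{−1} = 5 (mod 11).
  i = 4 (α = 8): (8−6)(8−3)(8−5)(8−9) = 2·5·3·(−1) = −30 ≡ 3, so v_4 = 3^{−1} = 4 (mod 11).
  i = 5 (α = 9): (9−6)(9−3)(9−5)(9−8) = 3·6·4·1 = 72 ≡ 6, so v_5 = 6^{−1} = 2 (mod 11).
  v = [8, 3, 5, 4, 2].
Step 2: syndromes of r = [1, 9, 0, 3, 0] (all sums mod 11).
  S_0 = Σ v_i r_i = 8·1 + 3·9 + 5·0 + 4·3 + 2·0 = 47 ≡ 3.
  S_1 = Σ v_i α_i r_i = 8·6·1 + 3·3·9 + 5·5·0 + 4·8·3 + 2·9·0 = 225 ≡ 5.
  α_i^2 mod 11 = [3, 9, 3, 9, 4].
  S_2 = Σ v_i α_i^2 r_i = 8·3·1 + 3·9·9 + 5·3·0 + 4·9·3 + 2·4·0 = 375 ≡ 1.
  S = (3, 5, 1) ≠ 0, so r is not a codeword (an error is present).
Step 3: locate the error. For a single error e at position i, S_ℓ = v_i·e·α_i^ℓ, so α_err = S_1/S_0.
  S_0^{−1} = 3^{−1} = 4 (mod 11), so α_err = 5·4 = 20 ≡ 9 = α_5. Error position i = 5.
  Consistency check: S_2/S_1 = 1·9 = 9 ≡ 9 = α_err ✓ (single-error assumption holds).
Step 4: error magnitude e = S_0/v_5 = S_0·∏_{j≠5}(α_5 − α_j) = 3·6 = 18 ≡ 7 (mod 11).
Step 5: correct position 5: c_5 = r_5 − e = 0 − 7 ≡ 4 (mod 11). Hence c = [1, 9, 0, 3, 4].
  Check: interpolating c through the α_i gives m(x) = 6 + 1·x (degree < 2) with m(α_i) = c_i for every i, so c is indeed a codeword.


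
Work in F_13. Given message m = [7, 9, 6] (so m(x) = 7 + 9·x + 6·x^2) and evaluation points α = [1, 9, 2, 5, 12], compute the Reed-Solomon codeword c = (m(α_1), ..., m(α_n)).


c = [9, 2, 10, 7, 4]

Message polynomial: m(x) = 7 + 9·x + 6·x^2 (mod 13).
For each evaluation point α_i, compute m(α_i) mod 13:
  α_1 = 1: Horner steps 6 → 2 → 9, so m(1) = 9.
  α_2 = 9: Horner steps 6 → 11 → 2, so m(9) = 2.
  α_3 = 2: Horner steps 6 → 8 → 10, so m(2) = 10.
  α_4 = 5: Horner steps 6 → 0 → 7, so m(5) = 7.
  α_5 = 12: Horner steps 6 → 3 → 4, so m(12) = 4.
Codeword c = [9, 2, 10, 7, 4] ∈ F_13^5.


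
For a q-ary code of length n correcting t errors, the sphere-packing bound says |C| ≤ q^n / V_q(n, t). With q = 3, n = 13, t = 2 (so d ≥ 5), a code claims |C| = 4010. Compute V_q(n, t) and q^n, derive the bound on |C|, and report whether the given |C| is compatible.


V_q(n, t) = 339, q^n = 1594323, Hamming bound = 4703, |C| = 4010 ≤ bound (satisfied).

Step 1: Compute V_q(n, t) = Σ_{j=0}^2 C(n, j) (q−1)^j.
  j = 0: C(13,0)·(2)^0 = 1·1 = 1.
  j = 1: C(13,1)·(2)^1 = 13·2 = 26.
  j = 2: C(13,2)·(2)^2 = 78·4 = 312.
  V_q(n, t) = 1 + 26 + 312 = 339.
Step 2: q^n = 3^13 = 1594323.
Step 3: Hamming bound ⌊q^n / V_q(n,t)⌋ = ⌊1594323/339⌋ = 4703.
Step 4: Compare |C| = 4010 to 4703: satisfied.
The claimed |C| lies below the Hamming bound.


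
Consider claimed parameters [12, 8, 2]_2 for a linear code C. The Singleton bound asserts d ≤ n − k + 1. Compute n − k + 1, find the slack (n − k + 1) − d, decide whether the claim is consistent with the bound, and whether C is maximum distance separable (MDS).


Singleton RHS = n − k + 1 = 5, slack = 3, bound satisfied, not MDS.

Singleton bound: d ≤ n − k + 1.
Here n = 12, k = 8, so n − k + 1 = 5.
Given d = 2, check d ≤ 5: YES.
Slack = (n − k + 1) − d = 3.
The code is NOT MDS (slack = 3 > 0).
Description: the claimed parameters are [12, 8, 2]_2; such a code would be non-MDS.


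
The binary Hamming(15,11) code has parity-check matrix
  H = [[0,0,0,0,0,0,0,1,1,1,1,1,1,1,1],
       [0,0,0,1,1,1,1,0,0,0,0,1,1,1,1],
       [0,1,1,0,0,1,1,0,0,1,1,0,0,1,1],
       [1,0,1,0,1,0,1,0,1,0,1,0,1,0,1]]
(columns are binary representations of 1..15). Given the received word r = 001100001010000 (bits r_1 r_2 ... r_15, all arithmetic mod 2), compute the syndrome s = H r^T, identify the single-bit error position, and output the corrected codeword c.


s = (0, 1, 0, 1)^T, error position = 5, corrected codeword c = 001110001010000

Compute s = H r^T mod 2 one row at a time:
  s_1 = 0 + 1 + 0 + 1 + 0 + 0 + 0 + 0 = 2 ≡ 0 (mod 2).
  s_2 = 1 + 0 + 0 + 0 + 0 + 0 + 0 + 0 = 1 ≡ 1 (mod 2).
  s_3 = 0 + 1 + 0 + 0 + 0 + 1 + 0 + 0 = 2 ≡ 0 (mod 2).
  s_4 = 0 + 1 + 0 + 0 + 1 + 1 + 0 + 0 = 3 ≡ 1 (mod 2).
s = (0, 1, 0, 1)^T — this equals column 5 of H (binary 0101), so error is at position 5.
Correct: flip bit 5 of r = 001100001010000 to get c = 001110001010000.


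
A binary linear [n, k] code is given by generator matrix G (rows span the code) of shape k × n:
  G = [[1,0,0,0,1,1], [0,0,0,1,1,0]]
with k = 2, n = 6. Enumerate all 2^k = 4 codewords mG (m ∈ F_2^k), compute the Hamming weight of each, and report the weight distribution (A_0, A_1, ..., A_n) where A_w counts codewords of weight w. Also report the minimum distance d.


Weight distribution: A_0 = 1, A_2 = 1, A_3 = 2. Minimum distance d = 2.

Enumerate all 2^2 = 4 messages m ∈ F_2^2.
For each, compute codeword c = mG in F_2^6, then tally its weight.
  m = 00 → c = 000000, weight = 0.
  m = 10 → c = 100011, weight = 3.
  m = 01 → c = 000110, weight = 2.
  m = 11 → c = 100101, weight = 3.
Tally weights:
  weight 0: 1 codewords.
  weight 2: 1 codewords.
  weight 3: 2 codewords.
Minimum distance d = smallest w > 0 with A_w > 0 = 2.
Sanity: Σ A_w = 4 = 2^2 = 4 ✓.


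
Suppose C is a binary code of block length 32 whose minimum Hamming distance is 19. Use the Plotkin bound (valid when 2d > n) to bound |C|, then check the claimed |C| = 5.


Plotkin bound M ≤ 6; given |C| = 5 ≤ bound (satisfied).

Check applicability: 2d = 38, n = 32.
2d − n = 6 > 0, so Plotkin applies.
Compute d/(2d−n) = 19/6 ≈ 3.1667.
⌊d/(2d−n)⌋ = 3.
Plotkin bound: M ≤ 2·3 = 6.
Given |C| = 5, check: satisfied.
This |C| is below the Plotkin bound.


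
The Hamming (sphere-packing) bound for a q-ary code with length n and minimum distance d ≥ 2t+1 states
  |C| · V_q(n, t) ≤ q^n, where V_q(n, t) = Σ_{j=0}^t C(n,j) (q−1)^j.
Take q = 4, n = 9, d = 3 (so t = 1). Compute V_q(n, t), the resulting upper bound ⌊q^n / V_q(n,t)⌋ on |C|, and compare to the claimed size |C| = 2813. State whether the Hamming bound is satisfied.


V_q(n, t) = 28, q^n = 262144, Hamming bound = 9362, |C| = 2813 ≤ bound (satisfied).

Step 1: Compute V_q(n, t) = Σ_{j=0}^1 C(n, j) (q−1)^j.
  j = 0: C(9,0)·(3)^0 = 1·1 = 1.
  j = 1: C(9,1)·(3)^1 = 9·3 = 27.
  V_q(n, t) = 1 + 27 = 28.
Step 2: q^n = 4^9 = 262144.
Step 3: Hamming bound ⌊q^n / V_q(n,t)⌋ = ⌊262144/28⌋ = 9362.
Step 4: Compare |C| = 2813 to 9362: satisfied.
The claimed |C| lies below the Hamming bound.


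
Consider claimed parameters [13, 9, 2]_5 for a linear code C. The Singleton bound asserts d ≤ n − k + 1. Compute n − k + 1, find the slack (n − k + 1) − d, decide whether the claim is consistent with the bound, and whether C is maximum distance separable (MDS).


Singleton RHS = n − k + 1 = 5, slack = 3, bound satisfied, not MDS.

Singleton bound: d ≤ n − k + 1.
Here n = 13, k = 9, so n − k + 1 = 5.
Given d = 2, check d ≤ 5: YES.
Slack = (n − k + 1) − d = 3.
The code is NOT MDS (slack = 3 > 0).
Description: the claimed parameters are [13, 9, 2]_5; such a code would be non-MDS.


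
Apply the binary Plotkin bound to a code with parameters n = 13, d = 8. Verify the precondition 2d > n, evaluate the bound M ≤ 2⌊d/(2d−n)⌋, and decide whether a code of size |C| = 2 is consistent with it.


Plotkin bound M ≤ 4; given |C| = 2 ≤ bound (satisfied).

Check applicability: 2d = 16, n = 13.
2d − n = 3 > 0, so Plotkin applies.
Compute d/(2d−n) = 8/3 ≈ 2.6667.
⌊d/(2d−n)⌋ = 2.
Plotkin bound: M ≤ 2·2 = 4.
Given |C| = 2, check: satisfied.
This |C| is below the Plotkin bound.


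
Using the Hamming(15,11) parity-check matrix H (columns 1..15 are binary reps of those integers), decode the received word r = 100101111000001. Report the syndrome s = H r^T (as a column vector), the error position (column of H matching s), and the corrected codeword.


s = (1, 0, 1, 0)^T, error position = 10, corrected codeword c = 100101111100001

Compute s = H r^T mod 2 one row at a time:
  s_1 = 1 + 1 + 0 + 0 + 0 + 0 + 0 + 1 = 3 ≡ 1 (mod 2).
  s_2 = 1 + 0 + 1 + 1 + 0 + 0 + 0 + 1 = 4 ≡ 0 (mod 2).
  s_3 = 0 + 0 + 1 + 1 + 0 + 0 + 0 + 1 = 3 ≡ 1 (mod 2).
  s_4 = 1 + 0 + 0 + 1 + 1 + 0 + 0 + 1 = 4 ≡ 0 (mod 2).
s = (1, 0, 1, 0)^T — this equals column 10 of H (binary 1010), so error is at position 10.
Correct: flip bit 10 of r = 100101111000001 to get c = 100101111100001.


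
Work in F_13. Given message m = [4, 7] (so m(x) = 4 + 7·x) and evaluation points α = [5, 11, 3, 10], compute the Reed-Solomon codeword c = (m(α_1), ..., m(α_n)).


c = [0, 3, 12, 9]

Message polynomial: m(x) = 4 + 7·x (mod 13).
For each evaluation point α_i, compute m(α_i) mod 13:
  α_1 = 5: Horner steps 7 → 0, so m(5) = 0.
  α_2 = 11: Horner steps 7 → 3, so m(11) = 3.
  α_3 = 3: Horner steps 7 → 12, so m(3) = 12.
  α_4 = 10: Horner steps 7 → 9, so m(10) = 9.
Codeword c = [0, 3, 12, 9] ∈ F_13^4.


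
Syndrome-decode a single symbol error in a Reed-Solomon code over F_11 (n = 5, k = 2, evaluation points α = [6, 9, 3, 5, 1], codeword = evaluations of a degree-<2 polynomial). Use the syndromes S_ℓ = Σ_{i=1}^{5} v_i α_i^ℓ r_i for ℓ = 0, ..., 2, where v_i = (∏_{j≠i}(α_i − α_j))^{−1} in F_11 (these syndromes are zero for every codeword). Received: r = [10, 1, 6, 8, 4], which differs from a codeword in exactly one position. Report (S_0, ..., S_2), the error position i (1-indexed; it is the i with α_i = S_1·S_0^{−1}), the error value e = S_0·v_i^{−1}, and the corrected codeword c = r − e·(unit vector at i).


S = (10, 5, 8), error at position 1, error magnitude e = 1, c = [9, 1, 6, 8, 4].

Step 1: column multipliers v_i = (∏_{j≠i}(α_i − α_j))^{−1} mod 11.
  i = 1 (α = 6): (6−9)(6−3)(6−5)(6−1) = (−3)·3·1·5 = −45 ≡ 10, so v_1 = 10^{−1} = 10 (mod 11).
  i = 2 (α = 9): (9−6)(9−3)(9−5)(9−1) = 3·6·4·8 = 576 ≡ 4, so v_2 = 4^{−1} = 3 (mod 11).
  i = 3 (α = 3): (3−6)(3−9)(3−5)(3−1) = (−3)·(−6)·(−2)·2 = −72 ≡ 5, so v_3 = 5^{−1} = 9 (mod 11).
  i = 4 (α = 5): (5−6)(5−9)(5−3)(5−1) = (−1)·(−4)·2·4 = 32 ≡ 10, so v_4 = 10^{−1} = 10 (mod 11).
  i = 5 (α = 1): (1−6)(1−9)(1−3)(1−5) = (−5)·(−8)·(−2)·(−4) = 320 ≡ 1, so v_5 = 1^{−1} = 1 (mod 11).
  v = [10, 3, 9, 10, 1].
Step 2: syndromes of r = [10, 1, 6, 8, 4] (all sums mod 11).
  S_0 = Σ v_i r_i = 10·10 + 3·1 + 9·6 + 10·8 + 1·4 = 241 ≡ 10.
  S_1 = Σ v_i α_i r_i = 10·6·10 + 3·9·1 + 9·3·6 + 10·5·8 + 1·1·4 = 1193 ≡ 5.
  α_i^2 mod 11 = [3, 4, 9, 3, 1].
  S_2 = Σ v_i α_i^2 r_i = 10·3·10 + 3·4·1 + 9·9·6 + 10·3·8 + 1·1·4 = 1042 ≡ 8.
  S = (10, 5, 8) ≠ 0, so r is not a codeword (an error is present).
Step 3: locate the error. For a single error e at position i, S_ℓ = v_i·e·α_i^ℓ, so α_err = S_1/S_0.
  S_0^{−1} = 10^{−1} = 10 (mod 11), so α_err = 5·10 = 50 ≡ 6 = α_1. Error position i = 1.
  Consistency check: S_2/S_1 = 8·9 = 72 ≡ 6 = α_err ✓ (single-error assumption holds).
Step 4: error magnitude e = S_0/v_1 = S_0·∏_{j≠1}(α_1 − α_j) = 10·10 = 100 ≡ 1 (mod 11).
Step 5: correct position 1: c_1 = r_1 − e = 10 − 1 ≡ 9 (mod 11). Hence c = [9, 1, 6, 8, 4].
  Check: interpolating c through the α_i gives m(x) = 3 + 1·x (degree < 2) with m(α_i) = c_i for every i, so c is indeed a codeword.


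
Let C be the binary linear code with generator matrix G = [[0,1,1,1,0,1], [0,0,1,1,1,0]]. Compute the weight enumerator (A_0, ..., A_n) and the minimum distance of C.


Weight distribution: A_0 = 1, A_3 = 2, A_4 = 1. Minimum distance d = 3.

Enumerate all 2^2 = 4 messages m ∈ F_2^2.
For each, compute codeword c = mG in F_2^6, then tally its weight.
  m = 00 → c = 000000, weight = 0.
  m = 10 → c = 011101, weight = 4.
  m = 01 → c = 001110, weight = 3.
  m = 11 → c = 010011, weight = 3.
Tally weights:
  weight 0: 1 codewords.
  weight 3: 2 codewords.
  weight 4: 1 codewords.
Minimum distance d = smallest w > 0 with A_w > 0 = 3.
Sanity: Σ A_w = 4 = 2^2 = 4 ✓.


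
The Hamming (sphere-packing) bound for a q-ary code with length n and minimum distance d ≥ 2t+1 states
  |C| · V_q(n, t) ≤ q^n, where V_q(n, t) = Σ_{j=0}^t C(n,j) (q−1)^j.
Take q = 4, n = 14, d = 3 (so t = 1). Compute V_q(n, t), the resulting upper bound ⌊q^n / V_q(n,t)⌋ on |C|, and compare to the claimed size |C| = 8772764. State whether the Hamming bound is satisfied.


V_q(n, t) = 43, q^n = 268435456, Hamming bound = 6242685, |C| = 8772764 > bound (violated).

Step 1: Compute V_q(n, t) = Σ_{j=0}^1 C(n, j) (q−1)^j.
  j = 0: C(14,0)·(3)^0 = 1·1 = 1.
  j = 1: C(14,1)·(3)^1 = 14·3 = 42.
  V_q(n, t) = 1 + 42 = 43.
Step 2: q^n = 4^14 = 268435456.
Step 3: Hamming bound ⌊q^n / V_q(n,t)⌋ = ⌊268435456/43⌋ = 6242685.
Step 4: Compare |C| = 8772764 to 6242685: violated.
The claimed |C| lies above the Hamming bound, so no 4-ary code of length 14 with d ≥ 3 can have 8772764 codewords.


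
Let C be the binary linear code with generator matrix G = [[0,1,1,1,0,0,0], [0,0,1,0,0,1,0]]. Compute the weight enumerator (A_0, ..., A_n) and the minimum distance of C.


Weight distribution: A_0 = 1, A_2 = 1, A_3 = 2. Minimum distance d = 2.

Enumerate all 2^2 = 4 messages m ∈ F_2^2.
For each, compute codeword c = mG in F_2^7, then tally its weight.
  m = 00 → c = 0000000, weight = 0.
  m = 10 → c = 0111000, weight = 3.
  m = 01 → c = 0010010, weight = 2.
  m = 11 → c = 0101010, weight = 3.
Tally weights:
  weight 0: 1 codewords.
  weight 2: 1 codewords.
  weight 3: 2 codewords.
Minimum distance d = smallest w > 0 with A_w > 0 = 2.
Sanity: Σ A_w = 4 = 2^2 = 4 ✓.
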